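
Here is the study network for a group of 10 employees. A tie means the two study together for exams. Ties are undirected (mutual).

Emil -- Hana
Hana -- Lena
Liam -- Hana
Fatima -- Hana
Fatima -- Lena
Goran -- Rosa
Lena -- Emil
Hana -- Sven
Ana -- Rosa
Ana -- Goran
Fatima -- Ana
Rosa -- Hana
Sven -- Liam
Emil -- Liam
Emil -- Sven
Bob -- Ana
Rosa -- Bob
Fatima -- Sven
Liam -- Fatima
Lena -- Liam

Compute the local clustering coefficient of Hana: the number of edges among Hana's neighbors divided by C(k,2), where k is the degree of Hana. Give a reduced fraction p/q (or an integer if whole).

8/15

Hana's neighbors: Emil, Fatima, Lena, Liam, Rosa, and Sven (k = 6).
Possible neighbor pairs: C(6,2) = 15. Edges among them: Emil–Lena, Emil–Liam, Emil–Sven, Fatima–Lena, Fatima–Liam, Fatima–Sven, Lena–Liam, Liam–Sven → e = 8.
Clustering(Hana) = 8/15.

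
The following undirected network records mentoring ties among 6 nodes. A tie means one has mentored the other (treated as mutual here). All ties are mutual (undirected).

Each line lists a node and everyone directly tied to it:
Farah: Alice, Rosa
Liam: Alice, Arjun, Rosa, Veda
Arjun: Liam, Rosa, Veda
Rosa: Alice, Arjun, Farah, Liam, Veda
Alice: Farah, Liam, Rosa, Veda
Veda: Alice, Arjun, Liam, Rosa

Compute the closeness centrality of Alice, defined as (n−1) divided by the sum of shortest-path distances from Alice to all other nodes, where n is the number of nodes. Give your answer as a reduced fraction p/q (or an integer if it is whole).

5/6

Distances from Alice: Arjun:2, Farah:1, Liam:1, Rosa:1, Veda:1. Sum = 6.
n = 6, so closeness = 5/6.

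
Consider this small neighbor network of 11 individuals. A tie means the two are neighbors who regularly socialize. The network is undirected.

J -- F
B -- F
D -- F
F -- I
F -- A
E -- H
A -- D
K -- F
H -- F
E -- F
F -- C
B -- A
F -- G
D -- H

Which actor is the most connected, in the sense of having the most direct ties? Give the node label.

F

Degrees — A:3, B:2, C:1, D:3, E:2, F:10, G:1, H:3, I:1, J:1, K:1.
The maximum is 10, attained only by F.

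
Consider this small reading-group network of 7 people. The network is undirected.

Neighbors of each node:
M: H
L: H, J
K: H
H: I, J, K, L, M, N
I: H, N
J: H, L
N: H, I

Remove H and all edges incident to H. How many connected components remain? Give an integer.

Without H, the remaining ties split the others into: {J, L}; {M}; {K}; {I, N}.
That's 4 separate components.

4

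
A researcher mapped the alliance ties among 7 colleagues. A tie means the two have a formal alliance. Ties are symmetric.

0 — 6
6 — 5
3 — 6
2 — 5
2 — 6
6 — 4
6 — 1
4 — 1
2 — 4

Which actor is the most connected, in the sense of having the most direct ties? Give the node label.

6

Degrees — 0:1, 1:2, 2:3, 3:1, 4:3, 5:2, 6:6.
The maximum is 6, attained only by 6.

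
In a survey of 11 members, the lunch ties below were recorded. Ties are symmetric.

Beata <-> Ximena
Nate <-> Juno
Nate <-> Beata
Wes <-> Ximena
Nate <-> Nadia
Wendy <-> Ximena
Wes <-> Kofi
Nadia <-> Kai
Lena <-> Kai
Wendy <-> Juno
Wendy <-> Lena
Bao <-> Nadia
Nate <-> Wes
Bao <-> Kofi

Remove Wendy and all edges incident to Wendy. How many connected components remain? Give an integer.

Wendy's neighbors (Juno, Lena, and Ximena) remain reachable from one another through other ties, so the rest of the network stays in one piece.

1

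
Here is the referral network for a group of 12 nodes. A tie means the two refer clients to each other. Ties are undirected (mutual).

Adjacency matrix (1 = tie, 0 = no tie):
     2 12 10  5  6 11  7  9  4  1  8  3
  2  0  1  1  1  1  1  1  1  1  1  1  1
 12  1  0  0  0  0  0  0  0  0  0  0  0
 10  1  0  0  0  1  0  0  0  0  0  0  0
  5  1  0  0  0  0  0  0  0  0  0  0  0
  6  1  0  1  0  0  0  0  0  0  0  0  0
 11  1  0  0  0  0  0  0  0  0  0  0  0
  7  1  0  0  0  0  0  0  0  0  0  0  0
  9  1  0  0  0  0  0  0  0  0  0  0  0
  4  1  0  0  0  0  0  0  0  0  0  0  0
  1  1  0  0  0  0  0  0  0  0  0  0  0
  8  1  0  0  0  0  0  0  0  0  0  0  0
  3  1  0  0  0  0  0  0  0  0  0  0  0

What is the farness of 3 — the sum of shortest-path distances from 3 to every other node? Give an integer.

Distances from 3: 1:2, 2:1, 4:2, 5:2, 6:2, 7:2, 8:2, 9:2, 10:2, 11:2, 12:2.
Sum = 2 + 1 + 2 + 2 + 2 + 2 + 2 + 2 + 2 + 2 + 2 = 21.

21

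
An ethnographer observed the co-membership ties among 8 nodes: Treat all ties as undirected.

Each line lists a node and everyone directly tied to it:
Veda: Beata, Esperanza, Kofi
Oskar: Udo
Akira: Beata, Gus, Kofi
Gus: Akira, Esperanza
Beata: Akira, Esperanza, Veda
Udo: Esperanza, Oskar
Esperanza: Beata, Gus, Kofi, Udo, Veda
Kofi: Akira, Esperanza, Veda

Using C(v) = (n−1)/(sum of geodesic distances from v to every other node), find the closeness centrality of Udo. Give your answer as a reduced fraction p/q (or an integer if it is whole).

7/13

Distances from Udo: Akira:3, Beata:2, Esperanza:1, Gus:2, Kofi:2, Oskar:1, Veda:2. Sum = 13.
n = 8, so closeness = 7/13.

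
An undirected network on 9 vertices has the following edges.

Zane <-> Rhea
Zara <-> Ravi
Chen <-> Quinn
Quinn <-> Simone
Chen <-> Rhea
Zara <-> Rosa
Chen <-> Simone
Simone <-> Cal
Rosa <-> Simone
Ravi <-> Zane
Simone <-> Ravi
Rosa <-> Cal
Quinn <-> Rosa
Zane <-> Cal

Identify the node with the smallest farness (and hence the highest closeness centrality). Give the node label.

Farness (sum of distances to all others) for each node — Cal:13, Chen:14, Quinn:14, Ravi:13, Rhea:16, Rosa:13, Simone:11, Zane:14, Zara:16.
The smallest farness is 11, for Simone, so Simone has the highest closeness.

Simone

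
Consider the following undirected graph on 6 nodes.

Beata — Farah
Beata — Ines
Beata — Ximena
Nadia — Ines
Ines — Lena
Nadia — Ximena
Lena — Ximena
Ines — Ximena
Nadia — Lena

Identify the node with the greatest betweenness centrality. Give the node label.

Beata

Unnormalized betweenness of each node: Beata:4, Farah:0, Ines:2, Lena:0, Nadia:0, Ximena:2.
Beata has the largest value, 4, making it the main broker — the node through which the most shortest paths run.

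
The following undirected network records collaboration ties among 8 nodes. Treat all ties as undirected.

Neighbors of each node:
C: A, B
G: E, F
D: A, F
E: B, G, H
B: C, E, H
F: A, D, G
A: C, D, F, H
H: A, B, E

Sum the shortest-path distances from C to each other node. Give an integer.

Distances from C: A:1, B:1, D:2, E:2, F:2, G:3, H:2.
Sum = 1 + 1 + 2 + 2 + 2 + 3 + 2 = 13.

13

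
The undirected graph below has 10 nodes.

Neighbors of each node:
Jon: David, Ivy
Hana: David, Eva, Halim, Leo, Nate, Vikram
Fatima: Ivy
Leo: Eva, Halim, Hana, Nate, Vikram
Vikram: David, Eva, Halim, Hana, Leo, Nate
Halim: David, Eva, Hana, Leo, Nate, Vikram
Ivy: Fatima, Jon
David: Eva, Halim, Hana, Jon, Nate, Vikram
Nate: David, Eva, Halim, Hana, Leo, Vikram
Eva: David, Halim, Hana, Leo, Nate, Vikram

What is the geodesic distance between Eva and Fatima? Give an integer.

One shortest route is Eva – David – Jon – Ivy – Fatima, which uses 4 edges, and at distance 3 from Eva we only reach {Ivy}, which does not include Fatima. So d(Eva,Fatima) = 4.

4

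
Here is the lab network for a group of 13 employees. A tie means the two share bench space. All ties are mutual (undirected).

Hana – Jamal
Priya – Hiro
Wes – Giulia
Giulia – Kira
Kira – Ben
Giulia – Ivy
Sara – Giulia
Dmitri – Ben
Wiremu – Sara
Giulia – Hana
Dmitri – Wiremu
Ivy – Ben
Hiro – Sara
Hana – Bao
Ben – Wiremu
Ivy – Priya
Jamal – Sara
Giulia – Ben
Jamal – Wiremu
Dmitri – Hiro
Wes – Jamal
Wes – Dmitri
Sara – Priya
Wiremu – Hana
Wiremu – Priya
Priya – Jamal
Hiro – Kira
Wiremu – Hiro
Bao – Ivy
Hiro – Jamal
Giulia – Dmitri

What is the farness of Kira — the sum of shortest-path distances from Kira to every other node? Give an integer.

22

Distances from Kira: Bao:3, Ben:1, Dmitri:2, Giulia:1, Hana:2, Hiro:1, Ivy:2, Jamal:2, Priya:2, Sara:2, Wes:2, Wiremu:2.
Sum = 3 + 1 + 2 + 1 + 2 + 1 + 2 + 2 + 2 + 2 + 2 + 2 = 22.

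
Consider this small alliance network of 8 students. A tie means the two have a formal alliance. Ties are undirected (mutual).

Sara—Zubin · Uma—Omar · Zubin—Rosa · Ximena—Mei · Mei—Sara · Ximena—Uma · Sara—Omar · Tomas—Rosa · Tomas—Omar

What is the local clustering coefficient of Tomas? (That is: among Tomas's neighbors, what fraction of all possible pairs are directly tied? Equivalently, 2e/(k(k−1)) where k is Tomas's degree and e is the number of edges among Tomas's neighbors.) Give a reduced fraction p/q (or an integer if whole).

Tomas's neighbors: Omar and Rosa (k = 2).
Possible neighbor pairs: C(2,2) = 1. Edges among them: none → e = 0.
Clustering(Tomas) = 0/1.

0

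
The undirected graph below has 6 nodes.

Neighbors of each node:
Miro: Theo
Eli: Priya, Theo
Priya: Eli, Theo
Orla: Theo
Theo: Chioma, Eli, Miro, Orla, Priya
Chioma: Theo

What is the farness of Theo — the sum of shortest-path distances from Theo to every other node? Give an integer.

Distances from Theo: Chioma:1, Eli:1, Miro:1, Orla:1, Priya:1.
Sum = 1 + 1 + 1 + 1 + 1 = 5.

5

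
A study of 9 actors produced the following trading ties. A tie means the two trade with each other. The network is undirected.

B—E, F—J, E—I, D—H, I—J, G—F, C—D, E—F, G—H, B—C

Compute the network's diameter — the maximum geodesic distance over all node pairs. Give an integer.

4

Eccentricity of each node (its greatest distance to any other): B:3, C:4, D:4, E:3, F:3, G:3, H:4, I:4, J:4.
The maximum eccentricity is 4, realized for instance by the pair I–H via I – E – F – G – H. So the diameter is 4.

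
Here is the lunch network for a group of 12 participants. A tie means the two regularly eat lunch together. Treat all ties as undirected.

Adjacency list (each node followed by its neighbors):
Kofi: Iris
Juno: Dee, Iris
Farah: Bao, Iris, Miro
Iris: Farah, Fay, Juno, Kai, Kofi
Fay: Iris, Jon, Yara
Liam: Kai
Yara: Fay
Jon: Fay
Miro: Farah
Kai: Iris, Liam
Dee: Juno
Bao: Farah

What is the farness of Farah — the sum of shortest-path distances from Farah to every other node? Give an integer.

23

Distances from Farah: Bao:1, Dee:3, Fay:2, Iris:1, Jon:3, Juno:2, Kai:2, Kofi:2, Liam:3, Miro:1, Yara:3.
Sum = 1 + 3 + 2 + 1 + 3 + 2 + 2 + 2 + 3 + 1 + 3 = 23.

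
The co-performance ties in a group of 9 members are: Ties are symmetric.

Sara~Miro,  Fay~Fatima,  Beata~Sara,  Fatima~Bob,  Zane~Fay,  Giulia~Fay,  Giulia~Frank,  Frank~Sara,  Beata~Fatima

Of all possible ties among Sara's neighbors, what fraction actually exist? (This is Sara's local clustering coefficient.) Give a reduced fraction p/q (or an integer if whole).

0

Sara's neighbors: Beata, Frank, and Miro (k = 3).
Possible neighbor pairs: C(3,2) = 3. Edges among them: none → e = 0.
Clustering(Sara) = 0/3 = 0.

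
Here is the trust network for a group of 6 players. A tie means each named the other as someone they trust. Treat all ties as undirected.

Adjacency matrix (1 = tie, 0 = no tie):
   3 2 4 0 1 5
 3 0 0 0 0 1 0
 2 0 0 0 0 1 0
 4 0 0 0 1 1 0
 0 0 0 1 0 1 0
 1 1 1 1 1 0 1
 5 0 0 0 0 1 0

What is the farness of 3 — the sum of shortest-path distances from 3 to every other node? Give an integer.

9

Distances from 3: 0:2, 1:1, 2:2, 4:2, 5:2.
Sum = 2 + 1 + 2 + 2 + 2 = 9.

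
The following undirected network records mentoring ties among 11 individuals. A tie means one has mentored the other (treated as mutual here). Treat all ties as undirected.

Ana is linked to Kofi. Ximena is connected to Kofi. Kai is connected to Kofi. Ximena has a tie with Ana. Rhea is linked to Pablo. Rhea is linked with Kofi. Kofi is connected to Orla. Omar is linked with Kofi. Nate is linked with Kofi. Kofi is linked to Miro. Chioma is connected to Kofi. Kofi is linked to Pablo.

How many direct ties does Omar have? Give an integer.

1

Omar is directly tied to Kofi. That is 1 neighbor, so the degree of Omar is 1.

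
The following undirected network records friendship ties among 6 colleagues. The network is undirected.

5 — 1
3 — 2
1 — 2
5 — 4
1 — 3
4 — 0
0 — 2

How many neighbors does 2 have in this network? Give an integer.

3

2 is directly tied to 0, 1, and 3. That is 3 neighbors, so the degree of 2 is 3.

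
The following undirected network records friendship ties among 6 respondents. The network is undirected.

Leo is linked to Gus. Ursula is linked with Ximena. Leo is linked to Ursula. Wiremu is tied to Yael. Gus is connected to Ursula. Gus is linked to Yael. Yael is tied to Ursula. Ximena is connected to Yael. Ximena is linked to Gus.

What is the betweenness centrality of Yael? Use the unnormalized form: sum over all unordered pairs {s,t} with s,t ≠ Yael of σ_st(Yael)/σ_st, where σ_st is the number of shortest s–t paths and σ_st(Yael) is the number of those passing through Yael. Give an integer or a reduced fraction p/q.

Pairs whose geodesics pass through Yael — Ursula–Wiremu: 1; Ximena–Wiremu: 1; Wiremu–Leo: 2/2; Wiremu–Gus: 1.
All other pairs contribute 0.
Summing the contributions gives betweenness(Yael) = 4.

4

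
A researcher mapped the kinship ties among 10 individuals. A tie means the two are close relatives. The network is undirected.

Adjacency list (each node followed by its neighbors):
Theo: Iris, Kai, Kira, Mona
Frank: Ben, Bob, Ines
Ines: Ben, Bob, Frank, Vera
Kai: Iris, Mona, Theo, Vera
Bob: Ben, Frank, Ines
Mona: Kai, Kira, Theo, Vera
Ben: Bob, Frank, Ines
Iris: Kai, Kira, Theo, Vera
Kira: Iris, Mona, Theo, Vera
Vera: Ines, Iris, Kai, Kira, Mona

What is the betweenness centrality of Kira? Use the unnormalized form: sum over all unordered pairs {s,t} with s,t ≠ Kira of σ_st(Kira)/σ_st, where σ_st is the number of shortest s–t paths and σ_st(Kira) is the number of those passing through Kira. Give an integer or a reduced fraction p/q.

3/2

Pairs whose geodesics pass through Kira — Vera–Theo: 1/4; Iris–Mona: 1/4; Theo–Frank: 1/4; Theo–Ben: 1/4; Theo–Ines: 1/4; Theo–Bob: 1/4.
All other pairs contribute 0.
Summing the contributions gives betweenness(Kira) = 3/2.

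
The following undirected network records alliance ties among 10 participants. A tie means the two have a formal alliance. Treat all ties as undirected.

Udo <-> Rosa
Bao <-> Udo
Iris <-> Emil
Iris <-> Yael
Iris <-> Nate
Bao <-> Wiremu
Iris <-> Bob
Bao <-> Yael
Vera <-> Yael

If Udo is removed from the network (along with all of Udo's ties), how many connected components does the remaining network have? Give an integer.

Without Udo, the remaining ties split the others into: {Bao, Bob, Emil, Iris, Nate, Vera, Wiremu, Yael}; {Rosa}.
That's 2 separate components.

2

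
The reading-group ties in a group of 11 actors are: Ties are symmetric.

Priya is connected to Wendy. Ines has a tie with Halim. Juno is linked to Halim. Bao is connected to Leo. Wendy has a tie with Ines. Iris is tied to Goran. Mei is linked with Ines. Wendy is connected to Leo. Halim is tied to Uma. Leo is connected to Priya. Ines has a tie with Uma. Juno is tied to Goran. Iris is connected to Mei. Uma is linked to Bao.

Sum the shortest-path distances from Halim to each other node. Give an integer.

20

Distances from Halim: Bao:2, Goran:2, Ines:1, Iris:3, Juno:1, Leo:3, Mei:2, Priya:3, Uma:1, Wendy:2.
Sum = 2 + 2 + 1 + 3 + 1 + 3 + 2 + 3 + 1 + 2 = 20.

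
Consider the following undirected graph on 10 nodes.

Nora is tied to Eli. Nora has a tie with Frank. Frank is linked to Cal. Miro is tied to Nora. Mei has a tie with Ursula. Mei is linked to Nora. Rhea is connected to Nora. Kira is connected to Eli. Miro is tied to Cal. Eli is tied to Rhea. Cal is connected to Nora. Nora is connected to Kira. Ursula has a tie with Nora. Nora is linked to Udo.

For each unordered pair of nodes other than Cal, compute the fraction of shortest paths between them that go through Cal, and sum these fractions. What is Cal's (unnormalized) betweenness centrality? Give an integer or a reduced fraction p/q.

Pairs whose geodesics pass through Cal — Miro–Frank: 1/2.
All other pairs contribute 0.
Summing the contributions gives betweenness(Cal) = 1/2.

1/2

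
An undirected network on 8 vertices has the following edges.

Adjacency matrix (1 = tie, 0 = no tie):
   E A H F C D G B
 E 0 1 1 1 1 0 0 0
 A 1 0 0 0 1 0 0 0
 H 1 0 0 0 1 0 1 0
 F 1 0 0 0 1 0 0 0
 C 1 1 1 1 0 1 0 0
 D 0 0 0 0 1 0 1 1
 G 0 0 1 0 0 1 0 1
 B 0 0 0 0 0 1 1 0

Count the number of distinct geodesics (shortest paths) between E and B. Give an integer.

The shortest distance is 3. The length-3 paths are: E–C–D–B; E–H–G–B.
That gives 2 distinct shortest paths.

2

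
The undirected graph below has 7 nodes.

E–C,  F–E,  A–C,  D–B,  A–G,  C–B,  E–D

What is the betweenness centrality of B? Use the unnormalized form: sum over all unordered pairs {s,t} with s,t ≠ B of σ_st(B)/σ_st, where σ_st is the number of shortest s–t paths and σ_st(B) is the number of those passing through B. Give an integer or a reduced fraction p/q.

3/2

Pairs whose geodesics pass through B — A–D: 1/2; C–D: 1/2; G–D: 1/2.
All other pairs contribute 0.
Summing the contributions gives betweenness(B) = 3/2.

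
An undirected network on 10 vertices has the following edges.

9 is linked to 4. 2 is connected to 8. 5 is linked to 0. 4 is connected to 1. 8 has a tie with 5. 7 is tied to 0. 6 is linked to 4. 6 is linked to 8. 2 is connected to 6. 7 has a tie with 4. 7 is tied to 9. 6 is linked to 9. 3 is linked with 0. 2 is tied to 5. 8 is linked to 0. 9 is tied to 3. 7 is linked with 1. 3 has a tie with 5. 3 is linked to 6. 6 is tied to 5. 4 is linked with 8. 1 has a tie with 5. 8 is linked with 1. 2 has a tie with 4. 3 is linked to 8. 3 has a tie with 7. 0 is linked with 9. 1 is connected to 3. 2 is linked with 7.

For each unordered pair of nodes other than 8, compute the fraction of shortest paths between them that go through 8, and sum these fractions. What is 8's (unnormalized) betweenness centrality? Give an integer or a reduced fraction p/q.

71/30

Pairs whose geodesics pass through 8 — 5–4: 1/4; 2–1: 1/4; 2–0: 1/3; 2–3: 1/4; 1–0: 1/4; 1–6: 1/4; 4–0: 1/3; 4–3: 1/5; 0–6: 1/4.
All other pairs contribute 0.
Summing the contributions gives betweenness(8) = 71/30.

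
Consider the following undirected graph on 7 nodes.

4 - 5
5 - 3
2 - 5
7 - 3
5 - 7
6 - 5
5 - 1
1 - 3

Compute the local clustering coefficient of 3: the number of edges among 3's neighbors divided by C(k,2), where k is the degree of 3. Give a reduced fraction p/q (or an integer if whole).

3's neighbors: 1, 5, and 7 (k = 3).
Possible neighbor pairs: C(3,2) = 3. Edges among them: 1–5, 5–7 → e = 2.
Clustering(3) = 2/3.

2/3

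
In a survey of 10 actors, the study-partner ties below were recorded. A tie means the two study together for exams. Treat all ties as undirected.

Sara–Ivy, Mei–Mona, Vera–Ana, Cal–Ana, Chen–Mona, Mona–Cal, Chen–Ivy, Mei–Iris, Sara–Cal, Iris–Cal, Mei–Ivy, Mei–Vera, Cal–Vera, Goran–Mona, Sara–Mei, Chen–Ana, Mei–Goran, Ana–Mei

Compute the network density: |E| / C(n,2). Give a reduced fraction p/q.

2/5

There are 18 edges and 10 nodes, so the maximum possible is C(10,2) = 45.
Density = 18/45 = 2/5.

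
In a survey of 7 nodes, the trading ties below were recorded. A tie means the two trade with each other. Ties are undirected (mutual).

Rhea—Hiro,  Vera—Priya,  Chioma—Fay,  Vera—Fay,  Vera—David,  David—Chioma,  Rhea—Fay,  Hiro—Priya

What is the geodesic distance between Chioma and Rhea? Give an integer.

2

One shortest route is Chioma – Fay – Rhea, which uses 2 edges, and Chioma and Rhea are not directly tied, so nothing shorter exists. So d(Chioma,Rhea) = 2.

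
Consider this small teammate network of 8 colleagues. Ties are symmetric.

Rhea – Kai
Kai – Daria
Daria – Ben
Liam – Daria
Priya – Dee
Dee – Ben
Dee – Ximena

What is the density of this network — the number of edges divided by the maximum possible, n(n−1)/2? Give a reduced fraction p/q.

There are 7 edges and 8 nodes, so the maximum possible is C(8,2) = 28.
Density = 7/28 = 1/4.

1/4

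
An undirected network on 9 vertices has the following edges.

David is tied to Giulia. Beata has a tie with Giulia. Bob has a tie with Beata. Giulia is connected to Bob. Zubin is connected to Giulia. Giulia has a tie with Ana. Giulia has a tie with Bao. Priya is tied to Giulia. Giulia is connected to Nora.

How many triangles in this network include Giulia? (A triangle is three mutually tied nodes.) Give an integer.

1

Giulia's neighbors: Ana, Bao, Beata, Bob, David, Nora, Priya, and Zubin.
Neighbor pairs that are themselves tied: Giulia–Beata–Bob. Each forms one triangle with Giulia, for 1 in total.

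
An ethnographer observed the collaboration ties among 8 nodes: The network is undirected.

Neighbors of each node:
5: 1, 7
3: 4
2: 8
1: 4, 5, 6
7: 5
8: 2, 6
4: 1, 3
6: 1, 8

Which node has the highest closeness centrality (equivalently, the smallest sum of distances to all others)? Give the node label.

1

Farness (sum of distances to all others) for each node — 1:12, 2:24, 3:22, 4:16, 5:16, 6:14, 7:22, 8:18.
The smallest farness is 12, for 1, so 1 has the highest closeness.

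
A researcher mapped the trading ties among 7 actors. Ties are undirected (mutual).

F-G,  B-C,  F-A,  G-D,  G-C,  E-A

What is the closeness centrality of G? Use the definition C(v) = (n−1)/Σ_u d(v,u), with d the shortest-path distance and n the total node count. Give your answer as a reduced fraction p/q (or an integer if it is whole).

3/5

Distances from G: A:2, B:2, C:1, D:1, E:3, F:1. Sum = 10.
n = 7, so closeness = 6/10 = 3/5.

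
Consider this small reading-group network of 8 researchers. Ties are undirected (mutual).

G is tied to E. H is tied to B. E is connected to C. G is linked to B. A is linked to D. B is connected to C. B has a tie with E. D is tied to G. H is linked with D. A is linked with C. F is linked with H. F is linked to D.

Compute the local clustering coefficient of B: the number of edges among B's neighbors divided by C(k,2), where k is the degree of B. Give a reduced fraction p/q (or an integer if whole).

B's neighbors: C, E, G, and H (k = 4).
Possible neighbor pairs: C(4,2) = 6. Edges among them: C–E, E–G → e = 2.
Clustering(B) = 2/6 = 1/3.

1/3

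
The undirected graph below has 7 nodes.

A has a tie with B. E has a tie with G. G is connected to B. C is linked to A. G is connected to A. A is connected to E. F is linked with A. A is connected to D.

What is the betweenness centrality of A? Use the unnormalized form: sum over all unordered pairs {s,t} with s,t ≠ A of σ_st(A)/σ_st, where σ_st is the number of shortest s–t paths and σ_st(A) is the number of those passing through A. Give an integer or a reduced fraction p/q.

Pairs whose geodesics pass through A — B–E: 1/2; B–F: 1; B–C: 1; B–D: 1; E–F: 1; E–C: 1; E–D: 1; F–C: 1; F–D: 1; F–G: 1; C–D: 1; C–G: 1; D–G: 1.
All other pairs contribute 0.
Summing the contributions gives betweenness(A) = 25/2.

25/2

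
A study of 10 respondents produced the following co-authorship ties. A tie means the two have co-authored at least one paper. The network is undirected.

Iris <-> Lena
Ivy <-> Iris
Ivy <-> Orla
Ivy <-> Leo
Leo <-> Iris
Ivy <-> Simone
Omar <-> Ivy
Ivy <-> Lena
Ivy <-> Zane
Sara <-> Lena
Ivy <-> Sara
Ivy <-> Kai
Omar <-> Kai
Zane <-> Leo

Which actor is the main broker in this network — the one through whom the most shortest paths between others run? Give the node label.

Unnormalized betweenness of each node: Iris:1/2, Ivy:59/2, Kai:0, Lena:1/2, Leo:1/2, Omar:0, Orla:0, Sara:0, Simone:0, Zane:0.
Ivy has the largest value, 59/2, making it the main broker — the node through which the most shortest paths run.

Ivy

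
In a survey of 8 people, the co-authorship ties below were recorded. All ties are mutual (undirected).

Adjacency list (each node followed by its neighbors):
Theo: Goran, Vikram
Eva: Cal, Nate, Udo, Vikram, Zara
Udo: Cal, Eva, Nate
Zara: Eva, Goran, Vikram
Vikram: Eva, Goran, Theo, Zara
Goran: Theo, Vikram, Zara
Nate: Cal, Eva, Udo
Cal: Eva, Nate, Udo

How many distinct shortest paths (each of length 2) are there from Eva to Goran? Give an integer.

2

The shortest distance is 2. The length-2 paths are: Eva–Zara–Goran; Eva–Vikram–Goran.
That gives 2 distinct shortest paths.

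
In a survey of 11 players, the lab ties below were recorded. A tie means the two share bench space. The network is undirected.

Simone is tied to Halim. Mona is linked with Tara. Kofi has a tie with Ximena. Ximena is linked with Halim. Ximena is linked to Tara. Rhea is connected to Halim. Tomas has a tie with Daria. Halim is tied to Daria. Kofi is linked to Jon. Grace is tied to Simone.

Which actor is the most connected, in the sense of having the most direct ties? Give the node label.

Halim

Degrees — Daria:2, Grace:1, Halim:4, Jon:1, Kofi:2, Mona:1, Rhea:1, Simone:2, Tara:2, Tomas:1, Ximena:3.
The maximum is 4, attained only by Halim.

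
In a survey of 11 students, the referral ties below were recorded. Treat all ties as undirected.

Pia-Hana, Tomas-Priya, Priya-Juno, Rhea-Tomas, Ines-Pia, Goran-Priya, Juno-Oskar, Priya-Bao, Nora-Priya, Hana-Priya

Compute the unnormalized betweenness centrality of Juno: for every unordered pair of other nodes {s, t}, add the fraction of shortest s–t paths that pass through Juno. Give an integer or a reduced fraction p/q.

Pairs whose geodesics pass through Juno — Priya–Oskar: 1; Bao–Oskar: 1; Rhea–Oskar: 1; Oskar–Ines: 1; Oskar–Goran: 1; Oskar–Tomas: 1; Oskar–Nora: 1; Oskar–Pia: 1; Oskar–Hana: 1.
All other pairs contribute 0.
Summing the contributions gives betweenness(Juno) = 9.

9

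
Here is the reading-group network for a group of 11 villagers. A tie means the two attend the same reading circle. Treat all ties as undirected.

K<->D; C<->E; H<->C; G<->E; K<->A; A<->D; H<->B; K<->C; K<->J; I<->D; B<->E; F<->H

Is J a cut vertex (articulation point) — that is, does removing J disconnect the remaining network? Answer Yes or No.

No

Even without J, every remaining node can still reach every other (the residual graph is connected), so J is not a cut vertex.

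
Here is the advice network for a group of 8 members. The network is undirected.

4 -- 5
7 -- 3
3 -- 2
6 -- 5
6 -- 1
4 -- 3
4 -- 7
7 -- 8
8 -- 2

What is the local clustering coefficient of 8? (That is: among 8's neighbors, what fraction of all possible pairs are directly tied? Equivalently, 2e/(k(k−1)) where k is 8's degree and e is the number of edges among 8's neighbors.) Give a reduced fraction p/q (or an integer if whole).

0

8's neighbors: 2 and 7 (k = 2).
Possible neighbor pairs: C(2,2) = 1. Edges among them: none → e = 0.
Clustering(8) = 0/1.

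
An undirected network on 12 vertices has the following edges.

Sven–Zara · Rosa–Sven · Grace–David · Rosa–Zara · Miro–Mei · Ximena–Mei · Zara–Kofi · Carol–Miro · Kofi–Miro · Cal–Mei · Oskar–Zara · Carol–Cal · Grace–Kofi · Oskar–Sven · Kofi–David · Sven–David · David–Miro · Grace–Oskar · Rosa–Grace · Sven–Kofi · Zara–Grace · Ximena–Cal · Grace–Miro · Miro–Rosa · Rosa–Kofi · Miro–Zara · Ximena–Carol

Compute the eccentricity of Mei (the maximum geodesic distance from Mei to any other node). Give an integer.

Distances from Mei: Cal:1, Carol:2, David:2, Grace:2, Kofi:2, Miro:1, Oskar:3, Rosa:2, Sven:3, Ximena:1, Zara:2.
The largest is 3 (to Sven and Oskar), so the eccentricity of Mei is 3.

3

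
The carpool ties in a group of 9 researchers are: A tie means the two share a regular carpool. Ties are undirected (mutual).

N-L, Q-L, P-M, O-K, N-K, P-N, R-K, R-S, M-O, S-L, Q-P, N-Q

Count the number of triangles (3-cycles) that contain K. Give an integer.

0

K's neighbors are N, O, and R, but none of them are tied to each other, so no triangle contains K.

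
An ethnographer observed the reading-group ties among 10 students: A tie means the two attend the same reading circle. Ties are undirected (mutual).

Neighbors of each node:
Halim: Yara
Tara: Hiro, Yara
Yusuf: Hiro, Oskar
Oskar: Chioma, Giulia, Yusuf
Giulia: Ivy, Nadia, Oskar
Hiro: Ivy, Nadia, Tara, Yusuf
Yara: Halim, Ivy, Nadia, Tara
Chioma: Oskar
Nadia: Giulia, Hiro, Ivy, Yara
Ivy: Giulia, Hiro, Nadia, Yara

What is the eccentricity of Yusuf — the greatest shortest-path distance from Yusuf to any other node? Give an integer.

Distances from Yusuf: Chioma:2, Giulia:2, Halim:4, Hiro:1, Ivy:2, Nadia:2, Oskar:1, Tara:2, Yara:3.
The largest is 4 (to Halim), so the eccentricity of Yusuf is 4.

4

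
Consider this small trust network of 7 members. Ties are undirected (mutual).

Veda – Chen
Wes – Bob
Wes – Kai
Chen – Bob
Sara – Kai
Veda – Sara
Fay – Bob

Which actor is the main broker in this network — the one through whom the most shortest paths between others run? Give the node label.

Bob

Unnormalized betweenness of each node: Bob:7, Chen:7/2, Fay:0, Kai:5/2, Sara:2, Veda:5/2, Wes:7/2.
Bob has the largest value, 7, making it the main broker — the node through which the most shortest paths run.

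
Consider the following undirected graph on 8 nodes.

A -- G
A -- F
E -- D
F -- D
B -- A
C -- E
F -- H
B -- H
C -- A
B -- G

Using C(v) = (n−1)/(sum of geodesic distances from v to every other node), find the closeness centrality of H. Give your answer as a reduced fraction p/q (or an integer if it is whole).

Distances from H: A:2, B:1, C:3, D:2, E:3, F:1, G:2. Sum = 14.
n = 8, so closeness = 7/14 = 1/2.

1/2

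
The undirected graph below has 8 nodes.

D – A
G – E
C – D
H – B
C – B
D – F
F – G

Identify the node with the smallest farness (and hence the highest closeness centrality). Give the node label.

Farness (sum of distances to all others) for each node — A:19, B:19, C:15, D:13, E:25, F:15, G:19, H:25.
The smallest farness is 13, for D, so D has the highest closeness.

D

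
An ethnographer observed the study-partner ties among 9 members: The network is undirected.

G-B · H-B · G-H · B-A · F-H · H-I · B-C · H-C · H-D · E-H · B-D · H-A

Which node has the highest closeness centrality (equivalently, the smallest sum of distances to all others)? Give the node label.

H

Farness (sum of distances to all others) for each node — A:14, B:11, C:14, D:14, E:15, F:15, G:14, H:8, I:15.
The smallest farness is 8, for H, so H has the highest closeness.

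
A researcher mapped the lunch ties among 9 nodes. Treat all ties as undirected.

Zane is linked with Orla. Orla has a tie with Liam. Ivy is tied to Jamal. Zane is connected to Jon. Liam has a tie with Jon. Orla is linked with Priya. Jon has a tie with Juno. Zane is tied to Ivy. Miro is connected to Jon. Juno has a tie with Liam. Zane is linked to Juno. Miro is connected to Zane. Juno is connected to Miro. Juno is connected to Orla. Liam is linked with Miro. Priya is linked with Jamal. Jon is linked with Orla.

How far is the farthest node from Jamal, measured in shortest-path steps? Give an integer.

3

Distances from Jamal: Ivy:1, Jon:3, Juno:3, Liam:3, Miro:3, Orla:2, Priya:1, Zane:2.
The largest is 3 (to Miro, Juno, Jon, and Liam), so the eccentricity of Jamal is 3.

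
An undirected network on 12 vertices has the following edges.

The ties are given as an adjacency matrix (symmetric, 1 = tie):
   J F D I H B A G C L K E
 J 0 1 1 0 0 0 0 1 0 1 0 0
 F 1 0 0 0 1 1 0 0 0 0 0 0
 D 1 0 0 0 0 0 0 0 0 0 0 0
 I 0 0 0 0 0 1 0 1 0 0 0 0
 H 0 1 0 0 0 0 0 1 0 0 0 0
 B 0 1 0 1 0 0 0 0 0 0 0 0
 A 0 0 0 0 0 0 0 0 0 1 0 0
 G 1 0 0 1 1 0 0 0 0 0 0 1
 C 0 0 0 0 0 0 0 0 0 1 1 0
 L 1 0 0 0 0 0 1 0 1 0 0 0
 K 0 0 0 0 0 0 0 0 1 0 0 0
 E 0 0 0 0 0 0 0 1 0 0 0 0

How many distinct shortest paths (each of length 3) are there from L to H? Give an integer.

The shortest distance is 3. The length-3 paths are: L–J–F–H; L–J–G–H.
That gives 2 distinct shortest paths.

2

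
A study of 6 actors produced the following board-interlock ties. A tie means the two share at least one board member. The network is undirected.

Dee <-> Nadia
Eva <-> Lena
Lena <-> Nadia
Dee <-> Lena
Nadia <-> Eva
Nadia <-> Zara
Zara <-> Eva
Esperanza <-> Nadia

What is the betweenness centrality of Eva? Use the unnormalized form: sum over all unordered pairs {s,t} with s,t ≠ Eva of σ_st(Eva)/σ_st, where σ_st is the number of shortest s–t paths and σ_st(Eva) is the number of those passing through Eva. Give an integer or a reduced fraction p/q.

Pairs whose geodesics pass through Eva — Zara–Lena: 1/2.
All other pairs contribute 0.
Summing the contributions gives betweenness(Eva) = 1/2.

1/2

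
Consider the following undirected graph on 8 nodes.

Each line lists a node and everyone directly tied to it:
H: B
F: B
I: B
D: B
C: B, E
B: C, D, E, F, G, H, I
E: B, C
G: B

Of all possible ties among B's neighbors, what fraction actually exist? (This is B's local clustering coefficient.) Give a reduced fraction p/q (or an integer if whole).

B's neighbors: C, D, E, F, G, H, and I (k = 7).
Possible neighbor pairs: C(7,2) = 21. Edges among them: C–E → e = 1.
Clustering(B) = 1/21.

1/21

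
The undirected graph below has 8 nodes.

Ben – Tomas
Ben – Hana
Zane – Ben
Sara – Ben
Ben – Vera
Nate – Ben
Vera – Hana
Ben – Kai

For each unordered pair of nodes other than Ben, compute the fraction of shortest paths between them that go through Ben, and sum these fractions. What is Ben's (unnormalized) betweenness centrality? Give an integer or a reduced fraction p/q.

Pairs whose geodesics pass through Ben — Zane–Kai: 1; Zane–Tomas: 1; Zane–Hana: 1; Zane–Sara: 1; Zane–Nate: 1; Zane–Vera: 1; Kai–Tomas: 1; Kai–Hana: 1; Kai–Sara: 1; Kai–Nate: 1; Kai–Vera: 1; Tomas–Hana: 1; Tomas–Sara: 1; Tomas–Nate: 1 … (+6 more pairs).
All other pairs contribute 0.
Summing the contributions gives betweenness(Ben) = 20.

20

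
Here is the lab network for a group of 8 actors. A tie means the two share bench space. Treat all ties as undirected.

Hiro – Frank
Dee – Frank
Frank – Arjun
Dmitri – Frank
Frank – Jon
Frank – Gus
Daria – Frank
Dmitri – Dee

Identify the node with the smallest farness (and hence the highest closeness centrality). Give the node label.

Frank

Farness (sum of distances to all others) for each node — Arjun:13, Daria:13, Dee:12, Dmitri:12, Frank:7, Gus:13, Hiro:13, Jon:13.
The smallest farness is 7, for Frank, so Frank has the highest closeness.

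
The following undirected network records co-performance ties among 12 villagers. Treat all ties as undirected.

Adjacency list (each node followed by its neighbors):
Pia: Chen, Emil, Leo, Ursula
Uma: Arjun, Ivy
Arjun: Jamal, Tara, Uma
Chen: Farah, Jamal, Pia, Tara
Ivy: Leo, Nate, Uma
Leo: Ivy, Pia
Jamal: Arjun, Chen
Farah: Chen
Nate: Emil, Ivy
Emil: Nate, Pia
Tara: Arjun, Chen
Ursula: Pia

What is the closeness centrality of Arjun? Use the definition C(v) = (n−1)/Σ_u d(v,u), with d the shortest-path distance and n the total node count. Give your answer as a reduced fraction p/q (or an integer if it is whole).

Distances from Arjun: Chen:2, Emil:4, Farah:3, Ivy:2, Jamal:1, Leo:3, Nate:3, Pia:3, Tara:1, Uma:1, Ursula:4. Sum = 27.
n = 12, so closeness = 11/27.

11/27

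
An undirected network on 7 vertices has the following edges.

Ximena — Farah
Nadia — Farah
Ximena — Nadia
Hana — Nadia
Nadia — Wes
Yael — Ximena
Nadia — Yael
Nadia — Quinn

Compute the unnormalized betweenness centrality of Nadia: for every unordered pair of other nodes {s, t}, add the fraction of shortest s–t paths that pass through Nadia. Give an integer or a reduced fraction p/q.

Pairs whose geodesics pass through Nadia — Yael–Farah: 1/2; Yael–Wes: 1; Yael–Quinn: 1; Yael–Hana: 1; Farah–Wes: 1; Farah–Quinn: 1; Farah–Hana: 1; Ximena–Wes: 1; Ximena–Quinn: 1; Ximena–Hana: 1; Wes–Quinn: 1; Wes–Hana: 1; Quinn–Hana: 1.
All other pairs contribute 0.
Summing the contributions gives betweenness(Nadia) = 25/2.

25/2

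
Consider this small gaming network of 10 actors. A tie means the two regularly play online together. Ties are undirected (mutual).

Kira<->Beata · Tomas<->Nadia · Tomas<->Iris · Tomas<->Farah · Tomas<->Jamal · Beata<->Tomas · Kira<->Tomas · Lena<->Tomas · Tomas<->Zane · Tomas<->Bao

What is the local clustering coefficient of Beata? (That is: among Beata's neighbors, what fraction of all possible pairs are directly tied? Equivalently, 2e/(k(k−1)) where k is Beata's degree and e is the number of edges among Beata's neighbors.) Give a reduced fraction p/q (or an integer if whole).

1

Beata's neighbors: Kira and Tomas (k = 2).
Possible neighbor pairs: C(2,2) = 1. Edges among them: Kira–Tomas → e = 1.
Clustering(Beata) = 1/1.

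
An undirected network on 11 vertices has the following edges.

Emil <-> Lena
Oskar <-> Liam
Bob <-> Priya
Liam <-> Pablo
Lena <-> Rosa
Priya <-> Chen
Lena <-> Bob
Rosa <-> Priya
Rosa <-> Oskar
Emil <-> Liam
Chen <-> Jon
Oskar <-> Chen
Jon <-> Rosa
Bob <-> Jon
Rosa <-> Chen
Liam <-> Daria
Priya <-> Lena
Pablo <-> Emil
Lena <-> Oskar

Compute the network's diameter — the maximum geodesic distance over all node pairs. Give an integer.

4

Eccentricity of each node (its greatest distance to any other): Bob:4, Chen:3, Daria:4, Emil:3, Jon:4, Lena:3, Liam:3, Oskar:2, Pablo:4, Priya:4, Rosa:3.
The maximum eccentricity is 4, realized for instance by the pair Pablo–Jon via Pablo – Emil – Lena – Rosa – Jon. So the diameter is 4.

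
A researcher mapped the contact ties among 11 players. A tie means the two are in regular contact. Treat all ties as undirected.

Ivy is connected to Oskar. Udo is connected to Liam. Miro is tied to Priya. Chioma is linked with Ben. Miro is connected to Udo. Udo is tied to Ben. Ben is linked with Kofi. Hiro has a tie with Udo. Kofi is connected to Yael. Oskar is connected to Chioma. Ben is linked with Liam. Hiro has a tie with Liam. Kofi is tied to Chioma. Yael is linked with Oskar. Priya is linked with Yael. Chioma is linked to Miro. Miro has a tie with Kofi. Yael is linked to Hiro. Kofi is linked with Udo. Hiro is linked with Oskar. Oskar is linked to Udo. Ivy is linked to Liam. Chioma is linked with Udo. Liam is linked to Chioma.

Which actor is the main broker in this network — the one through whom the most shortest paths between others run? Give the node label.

Udo

Unnormalized betweenness of each node: Ben:1/2, Chioma:25/6, Hiro:23/12, Ivy:1/4, Kofi:19/6, Liam:13/3, Miro:47/12, Oskar:17/3, Priya:1/2, Udo:13/2, Yael:61/12.
Udo has the largest value, 13/2, making it the main broker — the node through which the most shortest paths run.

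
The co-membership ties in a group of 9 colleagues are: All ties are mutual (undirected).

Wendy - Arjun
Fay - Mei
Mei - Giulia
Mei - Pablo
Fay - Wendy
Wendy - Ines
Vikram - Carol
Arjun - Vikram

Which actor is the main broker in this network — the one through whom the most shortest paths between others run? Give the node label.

Wendy

Unnormalized betweenness of each node: Arjun:12, Carol:0, Fay:15, Giulia:0, Ines:0, Mei:13, Pablo:0, Vikram:7, Wendy:19.
Wendy has the largest value, 19, making it the main broker — the node through which the most shortest paths run.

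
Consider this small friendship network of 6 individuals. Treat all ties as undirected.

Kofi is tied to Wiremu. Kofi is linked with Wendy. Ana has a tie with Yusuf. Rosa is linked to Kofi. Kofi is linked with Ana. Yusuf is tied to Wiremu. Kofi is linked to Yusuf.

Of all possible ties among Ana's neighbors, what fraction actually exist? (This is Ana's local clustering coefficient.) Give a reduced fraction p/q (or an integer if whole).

1

Ana's neighbors: Kofi and Yusuf (k = 2).
Possible neighbor pairs: C(2,2) = 1. Edges among them: Kofi–Yusuf → e = 1.
Clustering(Ana) = 1/1.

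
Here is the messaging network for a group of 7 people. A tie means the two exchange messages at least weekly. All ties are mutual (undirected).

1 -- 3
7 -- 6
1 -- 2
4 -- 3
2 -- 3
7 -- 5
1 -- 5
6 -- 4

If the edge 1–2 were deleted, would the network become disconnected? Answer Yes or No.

Even without that edge, 1 still reaches 2 via 1 – 3 – 2, so the network stays connected. Not a bridge.

No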